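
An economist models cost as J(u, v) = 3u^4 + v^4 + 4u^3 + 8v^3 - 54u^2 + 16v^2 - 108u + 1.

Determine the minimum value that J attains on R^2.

J(u,v) separates as P(u) + Q(v) + 1, so its minimum is min P + min Q + 1.
P'(u) = 12(u - 3)(u + 1)(u + 3) vanishes at u ∈ {-3, -1, 3}; Q'(v) = 4v(v + 2)(v + 4) vanishes at v ∈ {-4, -2, 0}.
Local minima of P (where P''>0): P(-3)=-27, P(3)=-459. Local minima of Q: Q(-4)=0, Q(0)=0.
So the global minimum of J is P(3) + Q(-4) + 1 = -459 + 0 + 1 = -458, attained at (3, -4).

-458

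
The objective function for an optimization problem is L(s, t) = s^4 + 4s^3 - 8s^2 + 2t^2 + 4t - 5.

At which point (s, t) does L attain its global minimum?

(-4, -1)

L(s,t) separates as P(s) + Q(t) − 5, so its minimum is min P + min Q − 5.
P'(s) = 4s(s - 1)(s + 4) vanishes at s ∈ {-4, 0, 1}; Q'(t) = 4(t + 1) vanishes at t ∈ {-1}.
Local minima of P (where P''>0): P(-4)=-128, P(1)=-3. Local minima of Q: Q(-1)=-2.
So the global minimum of L is P(-4) + Q(-1) − 5 = -128 − 2 − 5 = -135, attained at (-4, -1).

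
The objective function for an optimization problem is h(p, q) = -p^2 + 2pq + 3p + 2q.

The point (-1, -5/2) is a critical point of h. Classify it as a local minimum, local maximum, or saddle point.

The Hessian of h is constant: H = [[-2, 2], [2, 0]].
det(H) = (-2)·0 − 2² = -4.
Since det(H) < 0, H is indefinite and the critical point is a saddle point.

saddle point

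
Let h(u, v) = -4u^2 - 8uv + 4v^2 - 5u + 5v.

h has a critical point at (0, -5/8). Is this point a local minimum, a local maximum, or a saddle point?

saddle point

The Hessian of h is constant: H = [[-8, -8], [-8, 8]].
det(H) = (-8)·8 − (-8)² = -128.
Since det(H) < 0, H is indefinite and the critical point is a saddle point.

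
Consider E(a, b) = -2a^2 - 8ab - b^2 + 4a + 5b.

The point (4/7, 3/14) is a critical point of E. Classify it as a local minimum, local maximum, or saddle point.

saddle point

The Hessian of E is constant: H = [[-4, -8], [-8, -2]].
det(H) = (-4)·(-2) − (-8)² = -56.
Since det(H) < 0, H is indefinite and the critical point is a saddle point.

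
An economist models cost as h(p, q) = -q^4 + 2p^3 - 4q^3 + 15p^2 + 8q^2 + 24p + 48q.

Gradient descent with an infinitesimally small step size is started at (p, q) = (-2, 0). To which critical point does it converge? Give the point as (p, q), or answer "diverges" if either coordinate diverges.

h is separable, so gradient descent decouples: p follows -∂h/∂p, q follows -∂h/∂q.
∂h/∂p = 6(p + 1)(p + 4); at p=-2 this is -12, so p increases.
∂h/∂q = -4(q - 2)(q + 2)(q + 3); at q=0 this is 48, so q decreases.
p converges to its nearest critical value -1 (a local min of the p-part); q converges to -2. The iterate converges to (-1, -2).

(-1, -2)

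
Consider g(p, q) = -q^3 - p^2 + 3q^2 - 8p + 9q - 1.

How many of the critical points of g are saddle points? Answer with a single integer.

g separates as a function of p plus a function of q, so ∇g=0 decouples.
∂g/∂p = -2(p + 4) = 0 at p ∈ {-4}; ∂g/∂q = -3(q - 3)(q + 1) = 0 at q ∈ {-1, 3}.
The Hessian is diagonal: diag(g_pp, g_qq). Second derivatives: g_pp(-4)=-2; g_qq(-1)=12, g_qq(3)=-12.
Saddle points occur where the two diagonal entries have opposite signs: (-4, -1). Count: 1.

1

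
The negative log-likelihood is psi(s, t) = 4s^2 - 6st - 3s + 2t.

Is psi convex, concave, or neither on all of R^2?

psi is quadratic, so its Hessian is the constant matrix H = [[8, -6], [-6, 0]].
det(H) = -36, tr(H) = 8.
det(H) < 0, so H is indefinite: neither convex nor concave.

neither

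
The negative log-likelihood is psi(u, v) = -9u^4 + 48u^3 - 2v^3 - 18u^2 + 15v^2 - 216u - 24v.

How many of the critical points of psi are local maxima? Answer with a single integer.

2

psi separates as a function of u plus a function of v, so ∇psi=0 decouples.
∂psi/∂u = -36(u - 3)(u - 2)(u + 1) = 0 at u ∈ {-1, 2, 3}; ∂psi/∂v = -6(v - 4)(v - 1) = 0 at v ∈ {1, 4}.
The Hessian is diagonal: diag(psi_uu, psi_vv). Second derivatives: psi_uu(-1)=-432, psi_uu(2)=108, psi_uu(3)=-144; psi_vv(1)=18, psi_vv(4)=-18.
Local maxima occur where both diagonal entries negative: (-1, 4), (3, 4). Count: 2.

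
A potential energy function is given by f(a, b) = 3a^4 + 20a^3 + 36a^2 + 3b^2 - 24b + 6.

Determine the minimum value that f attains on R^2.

-42

f(a,b) separates as P(a) + Q(b) + 6, so its minimum is min P + min Q + 6.
P'(a) = 12a(a + 2)(a + 3) vanishes at a ∈ {-3, -2, 0}; Q'(b) = 6b - 24 vanishes at b ∈ {4}.
Local minima of P (where P''>0): P(-3)=27, P(0)=0. Local minima of Q: Q(4)=-48.
So the global minimum of f is P(0) + Q(4) + 6 = 0 − 48 + 6 = -42, attained at (0, 4).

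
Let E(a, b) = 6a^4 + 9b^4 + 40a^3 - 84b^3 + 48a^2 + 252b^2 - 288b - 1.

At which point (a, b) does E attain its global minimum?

E(a,b) separates as P(a) + Q(b) − 1, so its minimum is min P + min Q − 1.
P'(a) = 24a(a + 1)(a + 4) vanishes at a ∈ {-4, -1, 0}; Q'(b) = 36(b - 4)(b - 2)(b - 1) vanishes at b ∈ {1, 2, 4}.
Local minima of P (where P''>0): P(-4)=-256, P(0)=0. Local minima of Q: Q(1)=-111, Q(4)=-192.
So the global minimum of E is P(-4) + Q(4) − 1 = -256 − 192 − 1 = -449, attained at (-4, 4).

(-4, 4)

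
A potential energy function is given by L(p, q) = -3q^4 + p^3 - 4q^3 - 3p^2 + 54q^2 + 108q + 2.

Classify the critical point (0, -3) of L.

local maximum

The mixed partial ∂²L/∂p∂q is 0, so the Hessian at any point is diag(L_pp, L_qq) = diag(6(p - 1), 12(-3q^2 - 2q + 9)).
At (0, -3): H = diag(-6, -144).
Both eigenvalues are negative, so H is negative definite: a local maximum.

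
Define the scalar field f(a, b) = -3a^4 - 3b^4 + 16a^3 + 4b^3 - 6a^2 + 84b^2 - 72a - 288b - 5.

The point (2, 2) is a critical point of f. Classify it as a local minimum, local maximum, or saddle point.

The mixed partial ∂²f/∂a∂b is 0, so the Hessian at any point is diag(f_aa, f_bb) = diag(12(-3a^2 + 8a - 1), 12(-3b^2 + 2b + 14)).
At (2, 2): H = diag(36, 72).
Both eigenvalues are positive, so H is positive definite: a local minimum.

local minimum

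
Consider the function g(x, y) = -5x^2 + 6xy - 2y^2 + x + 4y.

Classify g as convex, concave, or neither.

concave

g is quadratic, so its Hessian is the constant matrix H = [[-10, 6], [6, -4]].
det(H) = 4, tr(H) = -14.
det(H) > 0 and tr(H) < 0, so H is negative definite everywhere: concave.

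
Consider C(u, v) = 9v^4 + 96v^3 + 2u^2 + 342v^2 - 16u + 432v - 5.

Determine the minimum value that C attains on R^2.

C(u,v) separates as P(u) + Q(v) − 5, so its minimum is min P + min Q − 5.
P'(u) = 4u - 16 vanishes at u ∈ {4}; Q'(v) = 36(v + 1)(v + 3)(v + 4) vanishes at v ∈ {-4, -3, -1}.
Local minima of P (where P''>0): P(4)=-32. Local minima of Q: Q(-4)=-96, Q(-1)=-177.
So the global minimum of C is P(4) + Q(-1) − 5 = -32 − 177 − 5 = -214, attained at (4, -1).

-214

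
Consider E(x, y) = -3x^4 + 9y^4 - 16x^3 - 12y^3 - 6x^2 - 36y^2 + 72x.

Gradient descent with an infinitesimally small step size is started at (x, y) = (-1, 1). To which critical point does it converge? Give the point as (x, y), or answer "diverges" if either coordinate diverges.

E is separable, so gradient descent decouples: x follows -∂E/∂x, y follows -∂E/∂y.
∂E/∂x = -12(x - 1)(x + 2)(x + 3); at x=-1 this is 48, so x decreases.
∂E/∂y = 36y(y - 2)(y + 1); at y=1 this is -72, so y increases.
x converges to its nearest critical value -2 (a local min of the x-part); y converges to 2. The iterate converges to (-2, 2).

(-2, 2)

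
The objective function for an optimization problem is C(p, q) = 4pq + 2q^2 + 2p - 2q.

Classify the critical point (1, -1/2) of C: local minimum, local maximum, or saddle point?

The Hessian of C is constant: H = [[0, 4], [4, 4]].
det(H) = 0·4 − 4² = -16.
Since det(H) < 0, H is indefinite and the critical point is a saddle point.

saddle point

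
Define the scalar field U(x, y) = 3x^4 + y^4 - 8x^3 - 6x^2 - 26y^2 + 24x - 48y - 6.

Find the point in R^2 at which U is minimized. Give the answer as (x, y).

U(x,y) separates as P(x) + Q(y) − 6, so its minimum is min P + min Q − 6.
P'(x) = 12(x - 2)(x - 1)(x + 1) vanishes at x ∈ {-1, 1, 2}; Q'(y) = 4(y - 4)(y + 1)(y + 3) vanishes at y ∈ {-3, -1, 4}.
Local minima of P (where P''>0): P(-1)=-19, P(2)=8. Local minima of Q: Q(-3)=-9, Q(4)=-352.
So the global minimum of U is P(-1) + Q(4) − 6 = -19 − 352 − 6 = -377, attained at (-1, 4).

(-1, 4)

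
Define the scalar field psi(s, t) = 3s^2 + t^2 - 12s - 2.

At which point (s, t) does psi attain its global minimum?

psi(s,t) separates as P(s) + Q(t) − 2, so its minimum is min P + min Q − 2.
P'(s) = 6s - 12 vanishes at s ∈ {2}; Q'(t) = 2t vanishes at t ∈ {0}.
Local minima of P (where P''>0): P(2)=-12. Local minima of Q: Q(0)=0.
So the global minimum of psi is P(2) + Q(0) − 2 = -12 + 0 − 2 = -14, attained at (2, 0).

(2, 0)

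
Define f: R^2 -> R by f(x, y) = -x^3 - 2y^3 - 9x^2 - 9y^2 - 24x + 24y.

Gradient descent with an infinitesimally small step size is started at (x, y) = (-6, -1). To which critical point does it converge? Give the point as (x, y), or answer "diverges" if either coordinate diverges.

(-4, -4)

f is separable, so gradient descent decouples: x follows -∂f/∂x, y follows -∂f/∂y.
∂f/∂x = -3(x + 2)(x + 4); at x=-6 this is -24, so x increases.
∂f/∂y = -6(y - 1)(y + 4); at y=-1 this is 36, so y decreases.
x converges to its nearest critical value -4 (a local min of the x-part); y converges to -4. The iterate converges to (-4, -4).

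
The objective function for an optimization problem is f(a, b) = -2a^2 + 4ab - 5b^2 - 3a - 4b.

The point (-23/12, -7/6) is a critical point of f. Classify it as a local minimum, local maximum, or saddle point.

local maximum

The Hessian of f is constant: H = [[-4, 4], [4, -10]].
det(H) = (-4)·(-10) − 4² = 24.
det(H) > 0 and tr(H) = -14 < 0, so H is negative definite and the point is a local maximum.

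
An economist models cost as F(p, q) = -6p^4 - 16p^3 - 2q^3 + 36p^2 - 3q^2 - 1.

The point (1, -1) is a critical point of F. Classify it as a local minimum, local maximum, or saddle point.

The mixed partial ∂²F/∂p∂q is 0, so the Hessian at any point is diag(F_pp, F_qq) = diag(24(-3p^2 - 4p + 3), -6(2q + 1)).
At (1, -1): H = diag(-96, 6).
The eigenvalues have opposite signs, so H is indefinite: a saddle point.

saddle point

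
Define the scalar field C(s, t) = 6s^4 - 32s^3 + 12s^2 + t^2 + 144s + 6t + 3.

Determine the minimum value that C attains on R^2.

-100

C(s,t) separates as P(s) + Q(t) + 3, so its minimum is min P + min Q + 3.
P'(s) = 24(s - 3)(s - 2)(s + 1) vanishes at s ∈ {-1, 2, 3}; Q'(t) = 2(t + 3) vanishes at t ∈ {-3}.
Local minima of P (where P''>0): P(-1)=-94, P(3)=162. Local minima of Q: Q(-3)=-9.
So the global minimum of C is P(-1) + Q(-3) + 3 = -94 − 9 + 3 = -100, attained at (-1, -3).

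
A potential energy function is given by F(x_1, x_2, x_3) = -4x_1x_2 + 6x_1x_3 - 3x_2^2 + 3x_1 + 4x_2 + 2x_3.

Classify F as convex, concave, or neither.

F is quadratic, so its Hessian is the constant matrix H = [[0, -4, 6], [-4, -6, 0], [6, 0, 0]].
Leading principal minors: 0, -16, 216.
Neither pattern holds ⇒ H is indefinite ⇒ neither convex nor concave.

neither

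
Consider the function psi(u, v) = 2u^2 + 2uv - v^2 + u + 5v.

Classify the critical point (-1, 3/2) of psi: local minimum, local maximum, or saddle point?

saddle point

The Hessian of psi is constant: H = [[4, 2], [2, -2]].
det(H) = 4·(-2) − 2² = -12.
Since det(H) < 0, H is indefinite and the critical point is a saddle point.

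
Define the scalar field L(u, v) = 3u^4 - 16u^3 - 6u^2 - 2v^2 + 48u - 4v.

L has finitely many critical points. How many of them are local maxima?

1

L separates as a function of u plus a function of v, so ∇L=0 decouples.
∂L/∂u = 12(u - 4)(u - 1)(u + 1) = 0 at u ∈ {-1, 1, 4}; ∂L/∂v = -4(v + 1) = 0 at v ∈ {-1}.
The Hessian is diagonal: diag(L_uu, L_vv). Second derivatives: L_uu(-1)=120, L_uu(1)=-72, L_uu(4)=180; L_vv(-1)=-4.
Local maxima occur where both diagonal entries negative: (1, -1). Count: 1.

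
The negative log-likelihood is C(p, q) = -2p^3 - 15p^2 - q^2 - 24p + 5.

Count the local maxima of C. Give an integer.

C separates as a function of p plus a function of q, so ∇C=0 decouples.
∂C/∂p = -6(p + 1)(p + 4) = 0 at p ∈ {-4, -1}; ∂C/∂q = -2q = 0 at q ∈ {0}.
The Hessian is diagonal: diag(C_pp, C_qq). Second derivatives: C_pp(-4)=18, C_pp(-1)=-18; C_qq(0)=-2.
Local maxima occur where both diagonal entries negative: (-1, 0). Count: 1.

1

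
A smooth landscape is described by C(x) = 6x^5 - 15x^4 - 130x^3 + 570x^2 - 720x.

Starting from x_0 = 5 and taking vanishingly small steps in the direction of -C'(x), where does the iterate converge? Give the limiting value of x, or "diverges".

3

C'(x) = 30(x - 3)(x - 2)(x - 1)(x + 4), so C'(5) = 6480.
Gradient descent moves in the -C' direction, i.e. x is decreasing.
The nearest critical point in that direction is x = 3, where C'' = 420 > 0 (a local minimum). The iterate converges there.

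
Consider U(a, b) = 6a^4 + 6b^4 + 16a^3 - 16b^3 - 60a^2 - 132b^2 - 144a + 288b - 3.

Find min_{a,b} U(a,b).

U(a,b) separates as P(a) + Q(b) − 3, so its minimum is min P + min Q − 3.
P'(a) = 24(a - 2)(a + 1)(a + 3) vanishes at a ∈ {-3, -1, 2}; Q'(b) = 24(b - 4)(b - 1)(b + 3) vanishes at b ∈ {-3, 1, 4}.
Local minima of P (where P''>0): P(-3)=-54, P(2)=-304. Local minima of Q: Q(-3)=-1134, Q(4)=-448.
So the global minimum of U is P(2) + Q(-3) − 3 = -304 − 1134 − 3 = -1441, attained at (2, -3).

-1441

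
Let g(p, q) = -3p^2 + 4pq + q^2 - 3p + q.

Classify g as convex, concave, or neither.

neither

g is quadratic, so its Hessian is the constant matrix H = [[-6, 4], [4, 2]].
det(H) = -28, tr(H) = -4.
det(H) < 0, so H is indefinite: neither convex nor concave.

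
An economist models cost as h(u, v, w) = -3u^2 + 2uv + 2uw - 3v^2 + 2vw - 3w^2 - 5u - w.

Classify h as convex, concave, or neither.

h is quadratic, so its Hessian is the constant matrix H = [[-6, 2, 2], [2, -6, 2], [2, 2, -6]].
Leading principal minors: -6, 32, -128.
Signs alternate −, +, − ⇒ H ≺ 0 ⇒ concave.

concave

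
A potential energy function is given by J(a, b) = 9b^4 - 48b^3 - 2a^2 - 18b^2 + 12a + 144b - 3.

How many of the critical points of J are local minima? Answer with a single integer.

J separates as a function of a plus a function of b, so ∇J=0 decouples.
∂J/∂a = -4(a - 3) = 0 at a ∈ {3}; ∂J/∂b = 36(b - 4)(b - 1)(b + 1) = 0 at b ∈ {-1, 1, 4}.
The Hessian is diagonal: diag(J_aa, J_bb). Second derivatives: J_aa(3)=-4; J_bb(-1)=360, J_bb(1)=-216, J_bb(4)=540.
Local minima occur where both diagonal entries positive: none. Count: 0.

0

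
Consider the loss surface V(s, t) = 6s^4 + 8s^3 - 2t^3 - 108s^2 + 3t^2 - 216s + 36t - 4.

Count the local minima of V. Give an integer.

2

V separates as a function of s plus a function of t, so ∇V=0 decouples.
∂V/∂s = 24(s - 3)(s + 1)(s + 3) = 0 at s ∈ {-3, -1, 3}; ∂V/∂t = -6(t - 3)(t + 2) = 0 at t ∈ {-2, 3}.
The Hessian is diagonal: diag(V_ss, V_tt). Second derivatives: V_ss(-3)=288, V_ss(-1)=-192, V_ss(3)=576; V_tt(-2)=30, V_tt(3)=-30.
Local minima occur where both diagonal entries positive: (-3, -2), (3, -2). Count: 2.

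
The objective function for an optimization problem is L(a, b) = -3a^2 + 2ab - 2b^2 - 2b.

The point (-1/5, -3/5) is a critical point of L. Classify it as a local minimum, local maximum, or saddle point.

The Hessian of L is constant: H = [[-6, 2], [2, -4]].
det(H) = (-6)·(-4) − 2² = 20.
det(H) > 0 and tr(H) = -10 < 0, so H is negative definite and the point is a local maximum.

local maximum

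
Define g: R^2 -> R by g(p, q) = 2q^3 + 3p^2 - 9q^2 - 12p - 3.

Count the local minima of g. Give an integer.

1

g separates as a function of p plus a function of q, so ∇g=0 decouples.
∂g/∂p = 6(p - 2) = 0 at p ∈ {2}; ∂g/∂q = 6q(q - 3) = 0 at q ∈ {0, 3}.
The Hessian is diagonal: diag(g_pp, g_qq). Second derivatives: g_pp(2)=6; g_qq(0)=-18, g_qq(3)=18.
Local minima occur where both diagonal entries positive: (2, 3). Count: 1.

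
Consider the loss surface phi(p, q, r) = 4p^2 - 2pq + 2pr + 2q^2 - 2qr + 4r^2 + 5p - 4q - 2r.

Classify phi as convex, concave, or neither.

phi is quadratic, so its Hessian is the constant matrix H = [[8, -2, 2], [-2, 4, -2], [2, -2, 8]].
Leading principal minors: 8, 28, 192.
All positive ⇒ H ≻ 0 ⇒ convex.

convex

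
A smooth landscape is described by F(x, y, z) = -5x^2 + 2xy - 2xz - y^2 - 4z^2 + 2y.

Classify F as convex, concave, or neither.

F is quadratic, so its Hessian is the constant matrix H = [[-10, 2, -2], [2, -2, 0], [-2, 0, -8]].
Leading principal minors: -10, 16, -120.
Signs alternate −, +, − ⇒ H ≺ 0 ⇒ concave.

concave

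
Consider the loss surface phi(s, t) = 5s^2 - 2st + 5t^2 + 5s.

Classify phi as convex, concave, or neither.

phi is quadratic, so its Hessian is the constant matrix H = [[10, -2], [-2, 10]].
det(H) = 96, tr(H) = 20.
det(H) > 0 and tr(H) > 0, so H is positive definite everywhere: convex.

convex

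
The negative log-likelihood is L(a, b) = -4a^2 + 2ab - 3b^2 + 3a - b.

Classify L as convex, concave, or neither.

L is quadratic, so its Hessian is the constant matrix H = [[-8, 2], [2, -6]].
det(H) = 44, tr(H) = -14.
det(H) > 0 and tr(H) < 0, so H is negative definite everywhere: concave.

concave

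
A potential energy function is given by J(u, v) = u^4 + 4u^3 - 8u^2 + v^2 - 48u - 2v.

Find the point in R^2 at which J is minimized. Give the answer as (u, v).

J(u,v) separates as P(u) + Q(v), so its minimum is min P + min Q.
P'(u) = 4(u - 2)(u + 2)(u + 3) vanishes at u ∈ {-3, -2, 2}; Q'(v) = 2v - 2 vanishes at v ∈ {1}.
Local minima of P (where P''>0): P(-3)=45, P(2)=-80. Local minima of Q: Q(1)=-1.
So the global minimum of J is P(2) + Q(1) = -80 − 1 = -81, attained at (2, 1).

(2, 1)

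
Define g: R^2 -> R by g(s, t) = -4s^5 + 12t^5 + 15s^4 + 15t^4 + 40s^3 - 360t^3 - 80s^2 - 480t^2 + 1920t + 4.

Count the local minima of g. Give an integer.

g separates as a function of s plus a function of t, so ∇g=0 decouples.
∂g/∂s = -20s(s - 4)(s - 1)(s + 2) = 0 at s ∈ {-2, 0, 1, 4}; ∂g/∂t = 60(t - 4)(t - 1)(t + 2)(t + 4) = 0 at t ∈ {-4, -2, 1, 4}.
The Hessian is diagonal: diag(g_ss, g_tt). Second derivatives: g_ss(-2)=720, g_ss(0)=-160, g_ss(1)=180, g_ss(4)=-1440; g_tt(-4)=-4800, g_tt(-2)=2160, g_tt(1)=-2700, g_tt(4)=8640.
Local minima occur where both diagonal entries positive: (-2, -2), (-2, 4), (1, -2), (1, 4). Count: 4.

4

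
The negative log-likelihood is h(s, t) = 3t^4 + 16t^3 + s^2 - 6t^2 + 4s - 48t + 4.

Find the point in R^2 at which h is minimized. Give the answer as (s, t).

h(s,t) separates as P(s) + Q(t) + 4, so its minimum is min P + min Q + 4.
P'(s) = 2s + 4 vanishes at s ∈ {-2}; Q'(t) = 12(t - 1)(t + 1)(t + 4) vanishes at t ∈ {-4, -1, 1}.
Local minima of P (where P''>0): P(-2)=-4. Local minima of Q: Q(-4)=-160, Q(1)=-35.
So the global minimum of h is P(-2) + Q(-4) + 4 = -4 − 160 + 4 = -160, attained at (-2, -4).

(-2, -4)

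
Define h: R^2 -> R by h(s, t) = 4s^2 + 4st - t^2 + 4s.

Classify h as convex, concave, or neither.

h is quadratic, so its Hessian is the constant matrix H = [[8, 4], [4, -2]].
det(H) = -32, tr(H) = 6.
det(H) < 0, so H is indefinite: neither convex nor concave.

neither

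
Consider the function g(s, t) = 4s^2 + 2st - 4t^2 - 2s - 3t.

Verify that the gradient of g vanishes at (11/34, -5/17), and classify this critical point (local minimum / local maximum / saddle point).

∇g = (8s + 2t - 2, 2s - 8t - 3); substituting (11/34, -5/17) gives ∇g = (0, 0), so (11/34, -5/17) is indeed a critical point.
The Hessian of g is constant: H = [[8, 2], [2, -8]].
det(H) = 8·(-8) − 2² = -68.
Since det(H) < 0, H is indefinite and the critical point is a saddle point.

saddle point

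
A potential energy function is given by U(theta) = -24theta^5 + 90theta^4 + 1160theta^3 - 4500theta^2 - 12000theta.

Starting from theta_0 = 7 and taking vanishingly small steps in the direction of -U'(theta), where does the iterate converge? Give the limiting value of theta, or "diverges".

U'(theta) = -120(theta - 5)(theta - 4)(theta + 1)(theta + 5), so U'(7) = -69120.
Gradient descent moves in the -U' direction, i.e. theta is increasing.
There is no critical point above theta=7, and U' keeps the same sign, so the iterate runs off to +∞.

diverges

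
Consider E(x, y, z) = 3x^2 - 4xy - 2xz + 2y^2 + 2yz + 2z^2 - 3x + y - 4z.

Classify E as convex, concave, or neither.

E is quadratic, so its Hessian is the constant matrix H = [[6, -4, -2], [-4, 4, 2], [-2, 2, 4]].
Leading principal minors: 6, 8, 24.
All positive ⇒ H ≻ 0 ⇒ convex.

convex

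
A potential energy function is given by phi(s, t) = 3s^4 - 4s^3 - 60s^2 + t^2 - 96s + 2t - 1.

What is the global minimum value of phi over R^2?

-834

phi(s,t) separates as P(s) + Q(t) − 1, so its minimum is min P + min Q − 1.
P'(s) = 12(s - 4)(s + 1)(s + 2) vanishes at s ∈ {-2, -1, 4}; Q'(t) = 2(t + 1) vanishes at t ∈ {-1}.
Local minima of P (where P''>0): P(-2)=32, P(4)=-832. Local minima of Q: Q(-1)=-1.
So the global minimum of phi is P(4) + Q(-1) − 1 = -832 − 1 − 1 = -834, attained at (4, -1).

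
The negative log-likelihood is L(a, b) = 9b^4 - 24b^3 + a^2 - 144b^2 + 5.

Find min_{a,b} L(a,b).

-1531

L(a,b) separates as P(a) + Q(b) + 5, so its minimum is min P + min Q + 5.
P'(a) = 2a vanishes at a ∈ {0}; Q'(b) = 36b(b - 4)(b + 2) vanishes at b ∈ {-2, 0, 4}.
Local minima of P (where P''>0): P(0)=0. Local minima of Q: Q(-2)=-240, Q(4)=-1536.
So the global minimum of L is P(0) + Q(4) + 5 = 0 − 1536 + 5 = -1531, attained at (0, 4).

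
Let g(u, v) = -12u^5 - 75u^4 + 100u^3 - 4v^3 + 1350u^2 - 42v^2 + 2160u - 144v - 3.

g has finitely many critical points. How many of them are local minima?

2

g separates as a function of u plus a function of v, so ∇g=0 decouples.
∂g/∂u = -60(u - 3)(u + 1)(u + 3)(u + 4) = 0 at u ∈ {-4, -3, -1, 3}; ∂g/∂v = -12(v + 3)(v + 4) = 0 at v ∈ {-4, -3}.
The Hessian is diagonal: diag(g_uu, g_vv). Second derivatives: g_uu(-4)=1260, g_uu(-3)=-720, g_uu(-1)=1440, g_uu(3)=-10080; g_vv(-4)=12, g_vv(-3)=-12.
Local minima occur where both diagonal entries positive: (-4, -4), (-1, -4). Count: 2.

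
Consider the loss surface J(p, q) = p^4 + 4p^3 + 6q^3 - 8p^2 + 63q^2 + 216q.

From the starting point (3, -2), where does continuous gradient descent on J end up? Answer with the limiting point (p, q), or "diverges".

(1, -3)

J is separable, so gradient descent decouples: p follows -∂J/∂p, q follows -∂J/∂q.
∂J/∂p = 4p(p - 1)(p + 4); at p=3 this is 168, so p decreases.
∂J/∂q = 18(q + 3)(q + 4); at q=-2 this is 36, so q decreases.
p converges to its nearest critical value 1 (a local min of the p-part); q converges to -3. The iterate converges to (1, -3).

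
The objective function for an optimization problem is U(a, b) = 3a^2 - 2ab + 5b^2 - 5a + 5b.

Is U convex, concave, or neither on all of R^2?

convex

U is quadratic, so its Hessian is the constant matrix H = [[6, -2], [-2, 10]].
det(H) = 56, tr(H) = 16.
det(H) > 0 and tr(H) > 0, so H is positive definite everywhere: convex.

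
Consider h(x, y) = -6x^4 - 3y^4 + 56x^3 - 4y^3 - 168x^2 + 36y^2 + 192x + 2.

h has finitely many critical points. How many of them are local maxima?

h separates as a function of x plus a function of y, so ∇h=0 decouples.
∂h/∂x = -24(x - 4)(x - 2)(x - 1) = 0 at x ∈ {1, 2, 4}; ∂h/∂y = -12y(y - 2)(y + 3) = 0 at y ∈ {-3, 0, 2}.
The Hessian is diagonal: diag(h_xx, h_yy). Second derivatives: h_xx(1)=-72, h_xx(2)=48, h_xx(4)=-144; h_yy(-3)=-180, h_yy(0)=72, h_yy(2)=-120.
Local maxima occur where both diagonal entries negative: (1, -3), (1, 2), (4, -3), (4, 2). Count: 4.

4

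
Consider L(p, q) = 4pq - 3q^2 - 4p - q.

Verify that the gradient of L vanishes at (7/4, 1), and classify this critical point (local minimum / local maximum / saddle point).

saddle point

∇L = (4q - 4, 4p - 6q - 1); substituting (7/4, 1) gives ∇L = (0, 0), so (7/4, 1) is indeed a critical point.
The Hessian of L is constant: H = [[0, 4], [4, -6]].
det(H) = 0·(-6) − 4² = -16.
Since det(H) < 0, H is indefinite and the critical point is a saddle point.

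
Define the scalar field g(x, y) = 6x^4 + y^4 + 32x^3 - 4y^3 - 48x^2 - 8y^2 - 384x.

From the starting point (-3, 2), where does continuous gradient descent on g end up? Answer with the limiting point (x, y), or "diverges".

(-4, 4)

g is separable, so gradient descent decouples: x follows -∂g/∂x, y follows -∂g/∂y.
∂g/∂x = 24(x - 2)(x + 2)(x + 4); at x=-3 this is 120, so x decreases.
∂g/∂y = 4y(y - 4)(y + 1); at y=2 this is -48, so y increases.
x converges to its nearest critical value -4 (a local min of the x-part); y converges to 4. The iterate converges to (-4, 4).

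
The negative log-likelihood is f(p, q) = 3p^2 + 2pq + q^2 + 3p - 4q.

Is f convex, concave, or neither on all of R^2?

convex

f is quadratic, so its Hessian is the constant matrix H = [[6, 2], [2, 2]].
det(H) = 8, tr(H) = 8.
det(H) > 0 and tr(H) > 0, so H is positive definite everywhere: convex.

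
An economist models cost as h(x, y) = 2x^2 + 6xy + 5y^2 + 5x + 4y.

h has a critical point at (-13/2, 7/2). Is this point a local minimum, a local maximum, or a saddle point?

local minimum

The Hessian of h is constant: H = [[4, 6], [6, 10]].
det(H) = 4·10 − 6² = 4.
det(H) > 0 and tr(H) = 14 > 0, so H is positive definite and the point is a local minimum.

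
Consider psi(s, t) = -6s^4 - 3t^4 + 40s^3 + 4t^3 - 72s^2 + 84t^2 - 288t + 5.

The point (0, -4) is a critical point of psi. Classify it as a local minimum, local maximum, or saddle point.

The mixed partial ∂²psi/∂s∂t is 0, so the Hessian at any point is diag(psi_ss, psi_tt) = diag(24(-3s^2 + 10s - 6), 12(-3t^2 + 2t + 14)).
At (0, -4): H = diag(-144, -504).
Both eigenvalues are negative, so H is negative definite: a local maximum.

local maximum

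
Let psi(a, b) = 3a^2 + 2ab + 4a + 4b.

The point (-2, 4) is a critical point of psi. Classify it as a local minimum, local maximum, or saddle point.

saddle point

The Hessian of psi is constant: H = [[6, 2], [2, 0]].
det(H) = 6·0 − 2² = -4.
Since det(H) < 0, H is indefinite and the critical point is a saddle point.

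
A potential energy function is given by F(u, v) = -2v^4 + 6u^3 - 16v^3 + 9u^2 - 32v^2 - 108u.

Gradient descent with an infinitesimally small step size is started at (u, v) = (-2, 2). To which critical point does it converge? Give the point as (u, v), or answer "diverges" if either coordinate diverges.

F is separable, so gradient descent decouples: u follows -∂F/∂u, v follows -∂F/∂v.
∂F/∂u = 18(u - 2)(u + 3); at u=-2 this is -72, so u increases.
∂F/∂v = -8v(v + 2)(v + 4); at v=2 this is -384, so v increases.
The v-coordinate has no critical point in that direction and runs off to infinity.

diverges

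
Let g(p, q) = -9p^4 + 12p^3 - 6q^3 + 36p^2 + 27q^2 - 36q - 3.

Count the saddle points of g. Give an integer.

3

g separates as a function of p plus a function of q, so ∇g=0 decouples.
∂g/∂p = -36p(p - 2)(p + 1) = 0 at p ∈ {-1, 0, 2}; ∂g/∂q = -18(q - 2)(q - 1) = 0 at q ∈ {1, 2}.
The Hessian is diagonal: diag(g_pp, g_qq). Second derivatives: g_pp(-1)=-108, g_pp(0)=72, g_pp(2)=-216; g_qq(1)=18, g_qq(2)=-18.
Saddle points occur where the two diagonal entries have opposite signs: (-1, 1), (0, 2), (2, 1). Count: 3.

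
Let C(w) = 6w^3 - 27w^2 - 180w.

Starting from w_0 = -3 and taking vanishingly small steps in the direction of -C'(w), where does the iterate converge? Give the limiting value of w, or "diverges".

diverges

C'(w) = 18(w - 5)(w + 2), so C'(-3) = 144.
Gradient descent moves in the -C' direction, i.e. w is decreasing.
There is no critical point below w=-3, and C' keeps the same sign, so the iterate runs off to −∞.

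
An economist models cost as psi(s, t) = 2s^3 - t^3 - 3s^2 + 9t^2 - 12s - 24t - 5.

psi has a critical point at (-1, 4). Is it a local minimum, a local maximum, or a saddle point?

The mixed partial ∂²psi/∂s∂t is 0, so the Hessian at any point is diag(psi_ss, psi_tt) = diag(6(2s - 1), 6(-t + 3)).
At (-1, 4): H = diag(-18, -6).
Both eigenvalues are negative, so H is negative definite: a local maximum.

local maximum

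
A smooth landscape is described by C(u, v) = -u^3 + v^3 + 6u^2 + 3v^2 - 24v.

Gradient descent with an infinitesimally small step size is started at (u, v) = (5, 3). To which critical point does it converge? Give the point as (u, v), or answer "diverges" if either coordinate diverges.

C is separable, so gradient descent decouples: u follows -∂C/∂u, v follows -∂C/∂v.
∂C/∂u = -3u(u - 4); at u=5 this is -15, so u increases.
∂C/∂v = 3(v - 2)(v + 4); at v=3 this is 21, so v decreases.
The u-coordinate has no critical point in that direction and runs off to infinity.

diverges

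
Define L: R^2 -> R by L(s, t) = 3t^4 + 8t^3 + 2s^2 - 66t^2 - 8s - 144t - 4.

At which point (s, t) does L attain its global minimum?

(2, 3)

L(s,t) separates as P(s) + Q(t) − 4, so its minimum is min P + min Q − 4.
P'(s) = 4s - 8 vanishes at s ∈ {2}; Q'(t) = 12(t - 3)(t + 1)(t + 4) vanishes at t ∈ {-4, -1, 3}.
Local minima of P (where P''>0): P(2)=-8. Local minima of Q: Q(-4)=-224, Q(3)=-567.
So the global minimum of L is P(2) + Q(3) − 4 = -8 − 567 − 4 = -579, attained at (2, 3).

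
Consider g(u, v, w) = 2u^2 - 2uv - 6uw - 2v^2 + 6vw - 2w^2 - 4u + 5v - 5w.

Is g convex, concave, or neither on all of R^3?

g is quadratic, so its Hessian is the constant matrix H = [[4, -2, -6], [-2, -4, 6], [-6, 6, -4]].
Leading principal minors: 4, -20, 224.
Neither pattern holds ⇒ H is indefinite ⇒ neither convex nor concave.

neither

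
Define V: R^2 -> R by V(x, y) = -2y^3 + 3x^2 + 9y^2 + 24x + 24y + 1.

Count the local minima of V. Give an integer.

1

V separates as a function of x plus a function of y, so ∇V=0 decouples.
∂V/∂x = 6(x + 4) = 0 at x ∈ {-4}; ∂V/∂y = -6(y - 4)(y + 1) = 0 at y ∈ {-1, 4}.
The Hessian is diagonal: diag(V_xx, V_yy). Second derivatives: V_xx(-4)=6; V_yy(-1)=30, V_yy(4)=-30.
Local minima occur where both diagonal entries positive: (-4, -1). Count: 1.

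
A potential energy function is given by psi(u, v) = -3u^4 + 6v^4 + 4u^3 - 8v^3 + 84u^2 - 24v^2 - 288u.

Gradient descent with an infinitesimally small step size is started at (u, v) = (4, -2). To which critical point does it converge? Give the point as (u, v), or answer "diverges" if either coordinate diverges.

psi is separable, so gradient descent decouples: u follows -∂psi/∂u, v follows -∂psi/∂v.
∂psi/∂u = -12(u - 3)(u - 2)(u + 4); at u=4 this is -192, so u increases.
∂psi/∂v = 24v(v - 2)(v + 1); at v=-2 this is -192, so v increases.
The u-coordinate has no critical point in that direction and runs off to infinity.

diverges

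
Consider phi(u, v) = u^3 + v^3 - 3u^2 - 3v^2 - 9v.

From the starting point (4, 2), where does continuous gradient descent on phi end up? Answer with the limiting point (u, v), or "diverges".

phi is separable, so gradient descent decouples: u follows -∂phi/∂u, v follows -∂phi/∂v.
∂phi/∂u = 3u(u - 2); at u=4 this is 24, so u decreases.
∂phi/∂v = 3(v - 3)(v + 1); at v=2 this is -9, so v increases.
u converges to its nearest critical value 2 (a local min of the u-part); v converges to 3. The iterate converges to (2, 3).

(2, 3)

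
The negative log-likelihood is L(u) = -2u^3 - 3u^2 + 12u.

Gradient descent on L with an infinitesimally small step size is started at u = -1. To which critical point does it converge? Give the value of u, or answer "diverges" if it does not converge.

L'(u) = -6(u - 1)(u + 2), so L'(-1) = 12.
Gradient descent moves in the -L' direction, i.e. u is decreasing.
The nearest critical point in that direction is u = -2, where L'' = 18 > 0 (a local minimum). The iterate converges there.

-2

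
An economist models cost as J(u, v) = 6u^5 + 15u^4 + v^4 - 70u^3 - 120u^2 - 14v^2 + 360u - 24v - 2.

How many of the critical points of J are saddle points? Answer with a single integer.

6

J separates as a function of u plus a function of v, so ∇J=0 decouples.
∂J/∂u = 30(u - 2)(u - 1)(u + 2)(u + 3) = 0 at u ∈ {-3, -2, 1, 2}; ∂J/∂v = 4(v - 3)(v + 1)(v + 2) = 0 at v ∈ {-2, -1, 3}.
The Hessian is diagonal: diag(J_uu, J_vv). Second derivatives: J_uu(-3)=-600, J_uu(-2)=360, J_uu(1)=-360, J_uu(2)=600; J_vv(-2)=20, J_vv(-1)=-16, J_vv(3)=80.
Saddle points occur where the two diagonal entries have opposite signs: (-3, -2), (-3, 3), (-2, -1), (1, -2), (1, 3), (2, -1). Count: 6.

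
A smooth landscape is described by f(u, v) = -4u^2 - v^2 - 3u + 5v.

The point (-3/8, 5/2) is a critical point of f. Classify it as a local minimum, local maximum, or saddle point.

The Hessian of f is constant: H = [[-8, 0], [0, -2]].
det(H) = (-8)·(-2) − 0² = 16.
det(H) > 0 and tr(H) = -10 < 0, so H is negative definite and the point is a local maximum.

local maximum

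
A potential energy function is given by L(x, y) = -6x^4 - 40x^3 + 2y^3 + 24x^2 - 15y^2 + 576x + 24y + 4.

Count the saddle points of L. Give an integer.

3

L separates as a function of x plus a function of y, so ∇L=0 decouples.
∂L/∂x = -24(x - 2)(x + 3)(x + 4) = 0 at x ∈ {-4, -3, 2}; ∂L/∂y = 6(y - 4)(y - 1) = 0 at y ∈ {1, 4}.
The Hessian is diagonal: diag(L_xx, L_yy). Second derivatives: L_xx(-4)=-144, L_xx(-3)=120, L_xx(2)=-720; L_yy(1)=-18, L_yy(4)=18.
Saddle points occur where the two diagonal entries have opposite signs: (-4, 4), (-3, 1), (2, 4). Count: 3.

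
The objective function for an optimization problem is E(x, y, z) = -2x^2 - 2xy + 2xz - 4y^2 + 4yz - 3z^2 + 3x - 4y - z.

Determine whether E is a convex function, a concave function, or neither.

E is quadratic, so its Hessian is the constant matrix H = [[-4, -2, 2], [-2, -8, 4], [2, 4, -6]].
Leading principal minors: -4, 28, -104.
Signs alternate −, +, − ⇒ H ≺ 0 ⇒ concave.

concave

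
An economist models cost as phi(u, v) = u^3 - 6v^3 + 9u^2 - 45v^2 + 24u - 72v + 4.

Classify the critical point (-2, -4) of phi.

local minimum

The mixed partial ∂²phi/∂u∂v is 0, so the Hessian at any point is diag(phi_uu, phi_vv) = diag(6(u + 3), -18(2v + 5)).
At (-2, -4): H = diag(6, 54).
Both eigenvalues are positive, so H is positive definite: a local minimum.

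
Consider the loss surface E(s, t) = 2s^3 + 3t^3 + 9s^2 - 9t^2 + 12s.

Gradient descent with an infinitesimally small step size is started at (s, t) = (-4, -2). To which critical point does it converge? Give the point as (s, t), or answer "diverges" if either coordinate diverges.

diverges

E is separable, so gradient descent decouples: s follows -∂E/∂s, t follows -∂E/∂t.
∂E/∂s = 6(s + 1)(s + 2); at s=-4 this is 36, so s decreases.
∂E/∂t = 9t(t - 2); at t=-2 this is 72, so t decreases.
The s-coordinate has no critical point in that direction and runs off to infinity.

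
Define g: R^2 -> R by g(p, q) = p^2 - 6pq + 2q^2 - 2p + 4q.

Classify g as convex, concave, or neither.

neither

g is quadratic, so its Hessian is the constant matrix H = [[2, -6], [-6, 4]].
det(H) = -28, tr(H) = 6.
det(H) < 0, so H is indefinite: neither convex nor concave.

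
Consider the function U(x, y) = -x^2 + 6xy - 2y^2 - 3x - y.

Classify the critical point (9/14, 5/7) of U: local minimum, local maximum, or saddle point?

The Hessian of U is constant: H = [[-2, 6], [6, -4]].
det(H) = (-2)·(-4) − 6² = -28.
Since det(H) < 0, H is indefinite and the critical point is a saddle point.

saddle point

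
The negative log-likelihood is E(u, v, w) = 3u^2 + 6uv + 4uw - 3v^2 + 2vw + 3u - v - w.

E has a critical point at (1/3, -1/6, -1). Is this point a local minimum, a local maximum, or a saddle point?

saddle point

The Hessian is constant: H = [[6, 6, 4], [6, -6, 2], [4, 2, 0]].
Leading principal minors: Δ₁ = 6, Δ₂ = -72, Δ₃ = 168.
The minors fit neither the all-positive nor the alternating-sign pattern, so H is indefinite: a saddle point.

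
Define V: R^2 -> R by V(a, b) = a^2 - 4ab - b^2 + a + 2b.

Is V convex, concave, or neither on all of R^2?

V is quadratic, so its Hessian is the constant matrix H = [[2, -4], [-4, -2]].
det(H) = -20, tr(H) = 0.
det(H) < 0, so H is indefinite: neither convex nor concave.

neither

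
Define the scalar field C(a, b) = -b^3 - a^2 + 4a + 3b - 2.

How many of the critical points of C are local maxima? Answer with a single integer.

1

C separates as a function of a plus a function of b, so ∇C=0 decouples.
∂C/∂a = -2(a - 2) = 0 at a ∈ {2}; ∂C/∂b = -3(b - 1)(b + 1) = 0 at b ∈ {-1, 1}.
The Hessian is diagonal: diag(C_aa, C_bb). Second derivatives: C_aa(2)=-2; C_bb(-1)=6, C_bb(1)=-6.
Local maxima occur where both diagonal entries negative: (2, 1). Count: 1.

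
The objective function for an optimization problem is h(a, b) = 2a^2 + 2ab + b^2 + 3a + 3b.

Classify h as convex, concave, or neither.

convex

h is quadratic, so its Hessian is the constant matrix H = [[4, 2], [2, 2]].
det(H) = 4, tr(H) = 6.
det(H) > 0 and tr(H) > 0, so H is positive definite everywhere: convex.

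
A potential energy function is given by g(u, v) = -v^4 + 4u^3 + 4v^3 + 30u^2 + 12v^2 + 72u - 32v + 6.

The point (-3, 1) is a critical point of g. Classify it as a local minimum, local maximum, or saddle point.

The mixed partial ∂²g/∂u∂v is 0, so the Hessian at any point is diag(g_uu, g_vv) = diag(12(2u + 5), 12(-v^2 + 2v + 2)).
At (-3, 1): H = diag(-12, 36).
The eigenvalues have opposite signs, so H is indefinite: a saddle point.

saddle point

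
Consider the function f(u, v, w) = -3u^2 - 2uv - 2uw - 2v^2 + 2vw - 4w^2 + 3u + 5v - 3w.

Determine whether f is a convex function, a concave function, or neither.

concave

f is quadratic, so its Hessian is the constant matrix H = [[-6, -2, -2], [-2, -4, 2], [-2, 2, -8]].
Leading principal minors: -6, 20, -104.
Signs alternate −, +, − ⇒ H ≺ 0 ⇒ concave.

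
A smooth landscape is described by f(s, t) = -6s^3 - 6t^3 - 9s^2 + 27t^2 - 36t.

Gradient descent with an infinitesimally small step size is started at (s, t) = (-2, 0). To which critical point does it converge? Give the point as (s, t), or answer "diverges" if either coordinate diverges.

(-1, 1)

f is separable, so gradient descent decouples: s follows -∂f/∂s, t follows -∂f/∂t.
∂f/∂s = -18s(s + 1); at s=-2 this is -36, so s increases.
∂f/∂t = -18(t - 2)(t - 1); at t=0 this is -36, so t increases.
s converges to its nearest critical value -1 (a local min of the s-part); t converges to 1. The iterate converges to (-1, 1).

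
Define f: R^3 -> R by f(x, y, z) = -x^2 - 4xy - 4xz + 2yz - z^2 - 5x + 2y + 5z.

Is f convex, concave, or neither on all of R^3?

f is quadratic, so its Hessian is the constant matrix H = [[-2, -4, -4], [-4, 0, 2], [-4, 2, -2]].
Leading principal minors: -2, -16, 104.
Neither pattern holds ⇒ H is indefinite ⇒ neither convex nor concave.

neither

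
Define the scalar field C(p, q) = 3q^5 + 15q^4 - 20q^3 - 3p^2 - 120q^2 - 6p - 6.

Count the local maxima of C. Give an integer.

2

C separates as a function of p plus a function of q, so ∇C=0 decouples.
∂C/∂p = -6(p + 1) = 0 at p ∈ {-1}; ∂C/∂q = 15q(q - 2)(q + 2)(q + 4) = 0 at q ∈ {-4, -2, 0, 2}.
The Hessian is diagonal: diag(C_pp, C_qq). Second derivatives: C_pp(-1)=-6; C_qq(-4)=-720, C_qq(-2)=240, C_qq(0)=-240, C_qq(2)=720.
Local maxima occur where both diagonal entries negative: (-1, -4), (-1, 0). Count: 2.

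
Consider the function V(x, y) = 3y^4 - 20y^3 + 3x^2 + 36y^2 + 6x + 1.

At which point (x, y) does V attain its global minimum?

V(x,y) separates as P(x) + Q(y) + 1, so its minimum is min P + min Q + 1.
P'(x) = 6x + 6 vanishes at x ∈ {-1}; Q'(y) = 12y(y - 3)(y - 2) vanishes at y ∈ {0, 2, 3}.
Local minima of P (where P''>0): P(-1)=-3. Local minima of Q: Q(0)=0, Q(3)=27.
So the global minimum of V is P(-1) + Q(0) + 1 = -3 + 0 + 1 = -2, attained at (-1, 0).

(-1, 0)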